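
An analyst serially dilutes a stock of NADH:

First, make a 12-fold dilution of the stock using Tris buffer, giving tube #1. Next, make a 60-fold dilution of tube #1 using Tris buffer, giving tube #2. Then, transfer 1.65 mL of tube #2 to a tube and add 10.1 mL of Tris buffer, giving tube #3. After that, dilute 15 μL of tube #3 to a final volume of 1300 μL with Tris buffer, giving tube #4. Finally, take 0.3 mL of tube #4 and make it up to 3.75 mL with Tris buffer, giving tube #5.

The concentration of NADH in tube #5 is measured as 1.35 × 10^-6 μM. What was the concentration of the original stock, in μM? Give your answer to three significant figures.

7.50 μM

Step 1: 12-fold → factor 12
Step 2: 60-fold → factor 60
Step 3: 1.65 mL + 10.1 mL = 11.75 mL total → factor 11.75/1.65 = 7.1212
Step 4: 15 μL brought to 1300 μL → factor 1300/15 = 86.667
Step 5: 0.3 mL brought to 3.75 mL → factor 3.75/0.3 = 12.5
Overall dilution factor = 12 × 60 × 7.1212 × 86.667 × 12.5 = 5.5545 × 10^6
Stock = 1.35 × 10^-6 μM × 5.5545 × 10^6 = 7.50 μM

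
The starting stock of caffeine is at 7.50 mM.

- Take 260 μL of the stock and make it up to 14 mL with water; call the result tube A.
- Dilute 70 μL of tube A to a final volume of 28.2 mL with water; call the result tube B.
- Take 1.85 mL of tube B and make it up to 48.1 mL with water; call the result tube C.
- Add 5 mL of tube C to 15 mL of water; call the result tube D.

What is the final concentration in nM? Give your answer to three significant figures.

Step 1: 260 μL brought to 14 mL → factor 14000/260 = 53.846
Step 2: 70 μL brought to 28.2 mL → factor 28200/70 = 402.86
Step 3: 1.85 mL brought to 48.1 mL → factor 48.1/1.85 = 26
Step 4: 5 mL + 15 mL = 20 mL total → factor 20/5 = 4
Overall dilution factor = 53.846 × 402.86 × 26 × 4 = 2.256 × 10^6
Final = 7.50 mM / 2.256 × 10^6 = 3.324 × 10^-6 mM = 3.32 nM

3.32 nM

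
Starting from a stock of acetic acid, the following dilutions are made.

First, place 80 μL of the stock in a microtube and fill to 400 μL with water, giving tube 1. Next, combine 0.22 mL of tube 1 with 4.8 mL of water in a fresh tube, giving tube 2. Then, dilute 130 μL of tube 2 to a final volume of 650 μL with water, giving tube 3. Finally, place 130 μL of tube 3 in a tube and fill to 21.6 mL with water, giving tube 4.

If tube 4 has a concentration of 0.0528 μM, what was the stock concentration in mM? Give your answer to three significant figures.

5.00 mM

Step 1: 80 μL brought to 400 μL → factor 400/80 = 5
Step 2: 0.22 mL + 4.8 mL = 5.02 mL total → factor 5.02/0.22 = 22.818
Step 3: 130 μL brought to 650 μL → factor 650/130 = 5
Step 4: 130 μL brought to 21.6 mL → factor 21600/130 = 166.15
Overall dilution factor = 5 × 22.818 × 5 × 166.15 = 94783
Stock = 0.0528 μM × 94783 = 5005 μM = 5.00 mM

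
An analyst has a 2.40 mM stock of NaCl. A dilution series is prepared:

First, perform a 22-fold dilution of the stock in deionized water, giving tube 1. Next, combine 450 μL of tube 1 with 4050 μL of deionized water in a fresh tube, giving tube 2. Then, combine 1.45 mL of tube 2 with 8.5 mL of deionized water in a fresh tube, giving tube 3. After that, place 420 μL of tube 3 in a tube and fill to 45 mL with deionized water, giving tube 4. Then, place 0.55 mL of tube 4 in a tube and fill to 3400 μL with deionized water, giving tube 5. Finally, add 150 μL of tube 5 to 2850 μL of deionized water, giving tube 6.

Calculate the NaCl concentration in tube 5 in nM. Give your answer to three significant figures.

2.40 nM

Step 1: 22-fold → factor 22
Step 2: 450 μL + 4050 μL = 4500 μL total → factor 4500/450 = 10
Step 3: 1.45 mL + 8.5 mL = 9.95 mL total → factor 9.95/1.45 = 6.8621
Step 4: 420 μL brought to 45 mL → factor 45000/420 = 107.14
Step 5: 0.55 mL brought to 3400 μL → factor 3.4/0.55 = 6.1818
Dilution factor through tube 5 = 22 × 10 × 6.8621 × 107.14 × 6.1818 = 9.999 × 10^5
[tube 5] = 2.40 mM / 9.999 × 10^5 = 2.400 × 10^-6 mM = 2.40 nM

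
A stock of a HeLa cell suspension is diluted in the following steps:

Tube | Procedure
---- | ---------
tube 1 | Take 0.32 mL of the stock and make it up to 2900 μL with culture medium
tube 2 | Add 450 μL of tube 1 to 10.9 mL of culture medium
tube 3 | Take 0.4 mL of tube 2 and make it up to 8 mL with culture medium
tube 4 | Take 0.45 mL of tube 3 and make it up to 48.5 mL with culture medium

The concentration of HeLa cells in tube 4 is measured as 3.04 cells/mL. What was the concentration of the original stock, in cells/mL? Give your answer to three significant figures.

1.50 × 10^6 cells/mL

Step 1: 0.32 mL brought to 2900 μL → factor 2.9/0.32 = 9.0625
Step 2: 450 μL + 10.9 mL = 11350 μL total → factor 11350/450 = 25.222
Step 3: 0.4 mL brought to 8 mL → factor 8/0.4 = 20
Step 4: 0.45 mL brought to 48.5 mL → factor 48.5/0.45 = 107.78
Overall dilution factor = 9.0625 × 25.222 × 20 × 107.78 = 4.9271 × 10^5
Stock = 3.04 cells/mL × 4.9271 × 10^5 = 1.50 × 10^6 cells/mL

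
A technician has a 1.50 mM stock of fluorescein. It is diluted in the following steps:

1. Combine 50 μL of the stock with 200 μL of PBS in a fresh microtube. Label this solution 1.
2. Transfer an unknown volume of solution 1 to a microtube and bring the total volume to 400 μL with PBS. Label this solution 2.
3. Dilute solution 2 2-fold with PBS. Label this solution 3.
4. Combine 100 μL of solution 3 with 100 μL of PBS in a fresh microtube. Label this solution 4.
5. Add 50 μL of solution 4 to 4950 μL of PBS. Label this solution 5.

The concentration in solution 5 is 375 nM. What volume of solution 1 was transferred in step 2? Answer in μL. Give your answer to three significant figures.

200 μL

Step 1: 50 μL + 200 μL = 250 μL total → factor 250/50 = 5
Step 2: v brought to 400 μL → factor = 400 μL/v
Step 3: 2-fold → factor 2
Step 4: 100 μL + 100 μL = 200 μL total → factor 200/100 = 2
Step 5: 50 μL + 4950 μL = 5000 μL total → factor 5000/50 = 100
Product of known-step factors = 2000
Overall factor = 1.50 mM / (375 nM) = 4000
Step-2 factor = 4000 / 2000 = 2
v = 400 μL / 2 = 200 μL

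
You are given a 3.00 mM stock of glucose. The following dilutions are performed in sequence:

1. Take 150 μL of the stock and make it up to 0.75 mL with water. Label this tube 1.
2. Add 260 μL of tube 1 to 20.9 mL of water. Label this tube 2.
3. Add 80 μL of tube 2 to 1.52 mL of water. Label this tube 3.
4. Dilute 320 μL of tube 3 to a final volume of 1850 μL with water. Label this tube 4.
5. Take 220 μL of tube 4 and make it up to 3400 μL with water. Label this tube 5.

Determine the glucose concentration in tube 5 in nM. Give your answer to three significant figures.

Step 1: 150 μL brought to 0.75 mL → factor 750/150 = 5
Step 2: 260 μL + 20.9 mL = 21160 μL total → factor 21160/260 = 81.385
Step 3: 80 μL + 1.52 mL = 1600 μL total → factor 1600/80 = 20
Step 4: 320 μL brought to 1850 μL → factor 1850/320 = 5.7812
Step 5: 220 μL brought to 3400 μL → factor 3400/220 = 15.455
Overall dilution factor = 5 × 81.385 × 20 × 5.7812 × 15.455 = 7.2714 × 10^5
Final = 3.00 mM / 7.2714 × 10^5 = 4.126 × 10^-6 mM = 4.13 nM

4.13 nM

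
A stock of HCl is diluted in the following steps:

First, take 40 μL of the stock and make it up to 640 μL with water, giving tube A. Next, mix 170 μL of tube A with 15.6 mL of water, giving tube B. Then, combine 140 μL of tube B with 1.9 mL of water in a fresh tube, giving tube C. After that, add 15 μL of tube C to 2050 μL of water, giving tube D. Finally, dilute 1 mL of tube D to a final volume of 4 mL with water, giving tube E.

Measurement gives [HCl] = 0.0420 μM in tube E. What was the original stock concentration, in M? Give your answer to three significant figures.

Step 1: 40 μL brought to 640 μL → factor 640/40 = 16
Step 2: 170 μL + 15.6 mL = 15770 μL total → factor 15770/170 = 92.765
Step 3: 140 μL + 1.9 mL = 2040 μL total → factor 2040/140 = 14.571
Step 4: 15 μL + 2050 μL = 2065 μL total → factor 2065/15 = 137.67
Step 5: 1 mL brought to 4 mL → factor 4/1 = 4
Overall dilution factor = 16 × 92.765 × 14.571 × 137.67 × 4 = 1.191 × 10^7
Stock = 0.0420 μM × 1.191 × 10^7 = 5.002 × 10^5 μM = 0.500 M

0.500 M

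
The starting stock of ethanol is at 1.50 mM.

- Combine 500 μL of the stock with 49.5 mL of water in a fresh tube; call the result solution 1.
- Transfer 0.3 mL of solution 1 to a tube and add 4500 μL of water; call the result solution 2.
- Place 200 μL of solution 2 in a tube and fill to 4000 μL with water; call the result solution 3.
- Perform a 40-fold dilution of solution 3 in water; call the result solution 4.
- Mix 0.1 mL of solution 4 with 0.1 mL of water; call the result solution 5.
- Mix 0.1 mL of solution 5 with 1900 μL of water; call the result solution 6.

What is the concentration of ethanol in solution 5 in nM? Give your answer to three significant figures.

0.586 nM

Step 1: 500 μL + 49.5 mL = 50000 μL total → factor 50000/500 = 100
Step 2: 0.3 mL + 4500 μL = 4.8 mL total → factor 4.8/0.3 = 16
Step 3: 200 μL brought to 4000 μL → factor 4000/200 = 20
Step 4: 40-fold → factor 40
Step 5: 0.1 mL + 0.1 mL = 0.2 mL total → factor 0.2/0.1 = 2
Dilution factor through solution 5 = 100 × 16 × 20 × 40 × 2 = 2.56 × 10^6
[solution 5] = 1.50 mM / 2.56 × 10^6 = 5.859 × 10^-7 mM = 0.586 nM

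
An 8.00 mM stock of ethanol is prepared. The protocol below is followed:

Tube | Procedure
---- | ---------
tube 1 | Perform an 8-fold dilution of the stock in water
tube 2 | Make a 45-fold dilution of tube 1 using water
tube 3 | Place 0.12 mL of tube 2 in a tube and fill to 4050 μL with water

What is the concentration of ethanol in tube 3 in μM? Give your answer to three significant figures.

0.658 μM

Step 1: 8-fold → factor 8
Step 2: 45-fold → factor 45
Step 3: 0.12 mL brought to 4050 μL → factor 4.05/0.12 = 33.75
Overall dilution factor = 8 × 45 × 33.75 = 12150
Final = 8.00 mM / 12150 = 0.0006584 mM = 0.658 μM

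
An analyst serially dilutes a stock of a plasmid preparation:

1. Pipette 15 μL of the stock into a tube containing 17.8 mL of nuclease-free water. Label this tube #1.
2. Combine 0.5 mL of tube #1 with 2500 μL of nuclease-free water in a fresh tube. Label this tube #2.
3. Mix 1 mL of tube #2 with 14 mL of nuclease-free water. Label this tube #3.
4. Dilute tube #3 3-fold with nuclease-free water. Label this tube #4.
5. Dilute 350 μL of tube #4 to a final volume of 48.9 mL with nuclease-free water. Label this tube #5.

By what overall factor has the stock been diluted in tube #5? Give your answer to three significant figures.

Step 1: 15 μL + 17.8 mL = 17815 μL total → factor 17815/15 = 1187.7
Step 2: 0.5 mL + 2500 μL = 3 mL total → factor 3/0.5 = 6
Step 3: 1 mL + 14 mL = 15 mL total → factor 15/1 = 15
Step 4: 3-fold → factor 3
Step 5: 350 μL brought to 48.9 mL → factor 48900/350 = 139.71
Overall dilution factor = 1187.7 × 6 × 15 × 3 × 139.71 = 4.4802 × 10^7

4.48 × 10^7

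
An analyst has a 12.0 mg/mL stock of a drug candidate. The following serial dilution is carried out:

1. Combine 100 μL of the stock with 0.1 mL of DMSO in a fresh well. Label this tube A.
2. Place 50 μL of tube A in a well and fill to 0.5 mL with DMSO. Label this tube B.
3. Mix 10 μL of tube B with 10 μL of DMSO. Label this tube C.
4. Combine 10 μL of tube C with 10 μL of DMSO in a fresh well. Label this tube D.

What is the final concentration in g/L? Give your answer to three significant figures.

Step 1: 100 μL + 0.1 mL = 200 μL total → factor 200/100 = 2
Step 2: 50 μL brought to 0.5 mL → factor 500/50 = 10
Step 3: 10 μL + 10 μL = 20 μL total → factor 20/10 = 2
Step 4: 10 μL + 10 μL = 20 μL total → factor 20/10 = 2
Overall dilution factor = 2 × 10 × 2 × 2 = 80
Final = 12.0 mg/mL / 80 = 0.1500 mg/mL = 0.150 g/L

0.150 g/L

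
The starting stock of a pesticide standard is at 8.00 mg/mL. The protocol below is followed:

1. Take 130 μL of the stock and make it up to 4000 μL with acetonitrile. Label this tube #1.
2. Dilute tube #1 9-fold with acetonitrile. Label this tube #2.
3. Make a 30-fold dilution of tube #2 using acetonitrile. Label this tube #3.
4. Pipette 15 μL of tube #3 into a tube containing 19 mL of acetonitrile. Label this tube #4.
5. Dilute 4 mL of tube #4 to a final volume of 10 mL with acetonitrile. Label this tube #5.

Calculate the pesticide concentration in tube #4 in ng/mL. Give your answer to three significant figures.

0.760 ng/mL

Step 1: 130 μL brought to 4000 μL → factor 4000/130 = 30.769
Step 2: 9-fold → factor 9
Step 3: 30-fold → factor 30
Step 4: 15 μL + 19 mL = 19015 μL total → factor 19015/15 = 1267.7
Dilution factor through tube #4 = 30.769 × 9 × 30 × 1267.7 = 1.0531 × 10^7
[tube #4] = 8.00 mg/mL / 1.0531 × 10^7 = 7.596 × 10^-7 mg/mL = 0.760 ng/mL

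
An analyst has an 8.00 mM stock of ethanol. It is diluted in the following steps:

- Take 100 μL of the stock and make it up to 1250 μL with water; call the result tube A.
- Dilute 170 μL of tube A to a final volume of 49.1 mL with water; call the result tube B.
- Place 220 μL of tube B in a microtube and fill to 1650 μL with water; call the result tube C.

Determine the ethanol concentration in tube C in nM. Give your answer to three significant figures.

Step 1: 100 μL brought to 1250 μL → factor 1250/100 = 12.5
Step 2: 170 μL brought to 49.1 mL → factor 49100/170 = 288.82
Step 3: 220 μL brought to 1650 μL → factor 1650/220 = 7.5
Overall dilution factor = 12.5 × 288.82 × 7.5 = 27077
Final = 8.00 mM / 27077 = 0.0002955 mM = 295 nM

295 nM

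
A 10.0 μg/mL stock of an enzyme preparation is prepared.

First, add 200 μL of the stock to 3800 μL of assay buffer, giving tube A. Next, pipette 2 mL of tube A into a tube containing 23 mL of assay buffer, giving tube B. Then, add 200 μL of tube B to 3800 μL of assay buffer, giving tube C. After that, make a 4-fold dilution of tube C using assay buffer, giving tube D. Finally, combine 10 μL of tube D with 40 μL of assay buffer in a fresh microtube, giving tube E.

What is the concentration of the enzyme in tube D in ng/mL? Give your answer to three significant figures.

Step 1: 200 μL + 3800 μL = 4000 μL total → factor 4000/200 = 20
Step 2: 2 mL + 23 mL = 25 mL total → factor 25/2 = 12.5
Step 3: 200 μL + 3800 μL = 4000 μL total → factor 4000/200 = 20
Step 4: 4-fold → factor 4
Dilution factor through tube D = 20 × 12.5 × 20 × 4 = 20000
[tube D] = 10.0 μg/mL / 20000 = 0.0005000 μg/mL = 0.500 ng/mL

0.500 ng/mL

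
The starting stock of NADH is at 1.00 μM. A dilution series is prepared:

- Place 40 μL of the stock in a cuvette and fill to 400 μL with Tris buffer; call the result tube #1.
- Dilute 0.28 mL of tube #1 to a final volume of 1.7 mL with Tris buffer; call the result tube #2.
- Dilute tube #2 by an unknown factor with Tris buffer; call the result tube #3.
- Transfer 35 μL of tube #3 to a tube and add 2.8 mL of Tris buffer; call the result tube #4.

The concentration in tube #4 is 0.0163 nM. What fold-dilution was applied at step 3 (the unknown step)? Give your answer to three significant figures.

Step 1: 40 μL brought to 400 μL → factor 400/40 = 10
Step 2: 0.28 mL brought to 1.7 mL → factor 1.7/0.28 = 6.0714
Step 3: unknown factor x
Step 4: 35 μL + 2.8 mL = 2835 μL total → factor 2835/35 = 81
Product of known-step factors = 4917.9
Overall factor = 1.00 μM / (0.0163 nM) = 61350
x = 61350 / 4917.9 = 12.5

12.5-fold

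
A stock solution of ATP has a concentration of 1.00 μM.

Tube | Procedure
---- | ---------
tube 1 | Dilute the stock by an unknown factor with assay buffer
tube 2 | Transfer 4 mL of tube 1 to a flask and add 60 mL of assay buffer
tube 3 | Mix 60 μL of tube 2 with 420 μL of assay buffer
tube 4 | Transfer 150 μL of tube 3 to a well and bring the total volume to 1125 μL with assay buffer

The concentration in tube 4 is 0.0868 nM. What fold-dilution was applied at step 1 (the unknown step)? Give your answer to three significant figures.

12.0-fold

Step 1: unknown factor x
Step 2: 4 mL + 60 mL = 64 mL total → factor 64/4 = 16
Step 3: 60 μL + 420 μL = 480 μL total → factor 480/60 = 8
Step 4: 150 μL brought to 1125 μL → factor 1125/150 = 7.5
Product of known-step factors = 960
Overall factor = 1.00 μM / (0.0868 nM) = 11521
x = 11521 / 960 = 12.0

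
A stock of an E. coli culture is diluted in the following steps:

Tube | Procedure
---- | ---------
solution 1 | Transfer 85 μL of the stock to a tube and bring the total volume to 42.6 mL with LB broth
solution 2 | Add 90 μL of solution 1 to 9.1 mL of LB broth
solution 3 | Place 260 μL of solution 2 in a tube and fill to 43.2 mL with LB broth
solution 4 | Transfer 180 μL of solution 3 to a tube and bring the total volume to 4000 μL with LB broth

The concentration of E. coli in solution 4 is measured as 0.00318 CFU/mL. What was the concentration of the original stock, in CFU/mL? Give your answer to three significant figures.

Step 1: 85 μL brought to 42.6 mL → factor 42600/85 = 501.18
Step 2: 90 μL + 9.1 mL = 9190 μL total → factor 9190/90 = 102.11
Step 3: 260 μL brought to 43.2 mL → factor 43200/260 = 166.15
Step 4: 180 μL brought to 4000 μL → factor 4000/180 = 22.222
Overall dilution factor = 501.18 × 102.11 × 166.15 × 22.222 = 1.8896 × 10^8
Stock = 0.00318 CFU/mL × 1.8896 × 10^8 = 6.01 × 10^5 CFU/mL

6.01 × 10^5 CFU/mL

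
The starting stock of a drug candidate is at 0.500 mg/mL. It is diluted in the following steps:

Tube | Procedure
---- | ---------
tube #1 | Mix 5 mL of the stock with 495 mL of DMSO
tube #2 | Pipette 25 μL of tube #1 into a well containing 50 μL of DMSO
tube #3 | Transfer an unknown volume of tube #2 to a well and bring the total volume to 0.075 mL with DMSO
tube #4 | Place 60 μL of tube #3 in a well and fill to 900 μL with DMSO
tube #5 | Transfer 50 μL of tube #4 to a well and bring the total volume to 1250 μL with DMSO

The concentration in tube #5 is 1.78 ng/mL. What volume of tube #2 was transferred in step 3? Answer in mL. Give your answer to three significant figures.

0.0300 mL

Step 1: 5 mL + 495 mL = 500 mL total → factor 500/5 = 100
Step 2: 25 μL + 50 μL = 75 μL total → factor 75/25 = 3
Step 3: v brought to 0.075 mL → factor = 0.075 mL/v
Step 4: 60 μL brought to 900 μL → factor 900/60 = 15
Step 5: 50 μL brought to 1250 μL → factor 1250/50 = 25
Product of known-step factors = 1.125 × 10^5
Overall factor = 0.500 mg/mL / (1.78 ng/mL) = 2.809 × 10^5
Step-3 factor = 2.809 × 10^5 / 1.125 × 10^5 = 2.4969
v = 0.075 mL / 2.4969 = 0.0300 mL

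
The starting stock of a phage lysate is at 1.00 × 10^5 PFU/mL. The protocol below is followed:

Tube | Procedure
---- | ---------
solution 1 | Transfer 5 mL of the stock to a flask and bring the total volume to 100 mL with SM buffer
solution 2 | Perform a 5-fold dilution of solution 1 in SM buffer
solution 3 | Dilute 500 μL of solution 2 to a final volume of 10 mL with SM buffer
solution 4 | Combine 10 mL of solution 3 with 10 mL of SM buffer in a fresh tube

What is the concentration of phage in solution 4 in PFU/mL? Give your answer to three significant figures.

25.0 PFU/mL

Step 1: 5 mL brought to 100 mL → factor 100/5 = 20
Step 2: 5-fold → factor 5
Step 3: 500 μL brought to 10 mL → factor 10000/500 = 20
Step 4: 10 mL + 10 mL = 20 mL total → factor 20/10 = 2
Overall dilution factor = 20 × 5 × 20 × 2 = 4000
Final = 1.00 × 10^5 PFU/mL / 4000 = 25.0 PFU/mL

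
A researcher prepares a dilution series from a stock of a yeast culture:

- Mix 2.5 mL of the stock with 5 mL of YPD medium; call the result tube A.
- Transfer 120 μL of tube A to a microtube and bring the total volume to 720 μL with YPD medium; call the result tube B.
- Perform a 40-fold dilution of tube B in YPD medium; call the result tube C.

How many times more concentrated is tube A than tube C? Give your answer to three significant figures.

Step 1: 2.5 mL + 5 mL = 7.5 mL total → factor 7.5/2.5 = 3
Step 2: 120 μL brought to 720 μL → factor 720/120 = 6
Step 3: 40-fold → factor 40
Dilution factor to tube A = 3; to tube C = 720
[tube A]/[tube C] = (factor to tube C)/(factor to tube A) = 720/3 = 240

240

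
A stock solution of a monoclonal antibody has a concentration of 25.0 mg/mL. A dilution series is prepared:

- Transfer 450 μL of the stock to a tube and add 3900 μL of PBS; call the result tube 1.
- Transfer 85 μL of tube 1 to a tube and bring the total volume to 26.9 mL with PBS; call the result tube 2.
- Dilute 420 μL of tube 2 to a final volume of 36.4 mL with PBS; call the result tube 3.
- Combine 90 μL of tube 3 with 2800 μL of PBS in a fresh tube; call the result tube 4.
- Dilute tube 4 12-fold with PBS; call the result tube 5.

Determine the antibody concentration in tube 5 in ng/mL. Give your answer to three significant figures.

Step 1: 450 μL + 3900 μL = 4350 μL total → factor 4350/450 = 9.6667
Step 2: 85 μL brought to 26.9 mL → factor 26900/85 = 316.47
Step 3: 420 μL brought to 36.4 mL → factor 36400/420 = 86.667
Step 4: 90 μL + 2800 μL = 2890 μL total → factor 2890/90 = 32.111
Step 5: 12-fold → factor 12
Overall dilution factor = 9.6667 × 316.47 × 86.667 × 32.111 × 12 = 1.0216 × 10^8
Final = 25.0 mg/mL / 1.0216 × 10^8 = 2.447 × 10^-7 mg/mL = 0.245 ng/mL

0.245 ng/mL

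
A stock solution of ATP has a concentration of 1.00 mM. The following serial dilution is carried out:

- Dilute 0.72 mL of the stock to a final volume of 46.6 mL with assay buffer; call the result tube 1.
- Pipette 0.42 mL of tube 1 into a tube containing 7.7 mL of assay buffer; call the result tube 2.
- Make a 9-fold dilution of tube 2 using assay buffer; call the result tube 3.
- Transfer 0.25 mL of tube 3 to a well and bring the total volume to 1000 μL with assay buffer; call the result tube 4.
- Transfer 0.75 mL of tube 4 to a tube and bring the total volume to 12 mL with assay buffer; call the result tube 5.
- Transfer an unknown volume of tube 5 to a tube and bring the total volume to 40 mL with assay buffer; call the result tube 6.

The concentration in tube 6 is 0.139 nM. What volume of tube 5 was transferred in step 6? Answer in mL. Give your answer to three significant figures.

4.01 mL

Step 1: 0.72 mL brought to 46.6 mL → factor 46.6/0.72 = 64.722
Step 2: 0.42 mL + 7.7 mL = 8.12 mL total → factor 8.12/0.42 = 19.333
Step 3: 9-fold → factor 9
Step 4: 0.25 mL brought to 1000 μL → factor 1/0.25 = 4
Step 5: 0.75 mL brought to 12 mL → factor 12/0.75 = 16
Step 6: v brought to 40 mL → factor = 40 mL/v
Product of known-step factors = 7.2075 × 10^5
Overall factor = 1.00 mM / (0.139 nM) = 7.1942 × 10^6
Step-6 factor = 7.1942 × 10^6 / 7.2075 × 10^5 = 9.9817
v = 40 mL / 9.9817 = 4.01 mL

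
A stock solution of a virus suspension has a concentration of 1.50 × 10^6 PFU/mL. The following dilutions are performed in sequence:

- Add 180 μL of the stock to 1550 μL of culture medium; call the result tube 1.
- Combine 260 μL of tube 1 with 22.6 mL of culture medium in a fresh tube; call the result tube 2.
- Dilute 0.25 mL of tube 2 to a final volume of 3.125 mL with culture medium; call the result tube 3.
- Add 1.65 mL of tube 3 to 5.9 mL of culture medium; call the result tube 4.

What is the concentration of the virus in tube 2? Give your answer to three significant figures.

Step 1: 180 μL + 1550 μL = 1730 μL total → factor 1730/180 = 9.6111
Step 2: 260 μL + 22.6 mL = 22860 μL total → factor 22860/260 = 87.923
Dilution factor through tube 2 = 9.6111 × 87.923 = 845.04
[tube 2] = 1.50 × 10^6 PFU/mL / 845.04 = 1.78 × 10^3 PFU/mL

1.78 × 10^3 PFU/mL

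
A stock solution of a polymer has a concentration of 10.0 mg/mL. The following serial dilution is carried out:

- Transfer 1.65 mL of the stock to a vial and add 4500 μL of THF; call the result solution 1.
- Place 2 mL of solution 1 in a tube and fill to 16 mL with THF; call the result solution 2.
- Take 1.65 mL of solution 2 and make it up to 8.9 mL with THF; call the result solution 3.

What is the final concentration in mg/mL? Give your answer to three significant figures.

0.0622 mg/mL

Step 1: 1.65 mL + 4500 μL = 6.15 mL total → factor 6.15/1.65 = 3.7273
Step 2: 2 mL brought to 16 mL → factor 16/2 = 8
Step 3: 1.65 mL brought to 8.9 mL → factor 8.9/1.65 = 5.3939
Overall dilution factor = 3.7273 × 8 × 5.3939 = 160.84
Final = 10.0 mg/mL / 160.84 = 0.0622 mg/mL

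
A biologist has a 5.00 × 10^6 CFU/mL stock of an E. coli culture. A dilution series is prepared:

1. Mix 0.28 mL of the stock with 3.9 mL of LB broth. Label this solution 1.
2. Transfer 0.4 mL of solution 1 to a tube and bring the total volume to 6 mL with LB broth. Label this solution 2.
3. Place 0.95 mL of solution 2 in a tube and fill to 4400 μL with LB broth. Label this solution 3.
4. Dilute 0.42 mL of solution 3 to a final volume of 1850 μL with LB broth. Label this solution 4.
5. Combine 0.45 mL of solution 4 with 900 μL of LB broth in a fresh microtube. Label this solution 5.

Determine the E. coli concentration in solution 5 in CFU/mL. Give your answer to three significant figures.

365 CFU/mL

Step 1: 0.28 mL + 3.9 mL = 4.18 mL total → factor 4.18/0.28 = 14.929
Step 2: 0.4 mL brought to 6 mL → factor 6/0.4 = 15
Step 3: 0.95 mL brought to 4400 μL → factor 4.4/0.95 = 4.6316
Step 4: 0.42 mL brought to 1850 μL → factor 1.85/0.42 = 4.4048
Step 5: 0.45 mL + 900 μL = 1.35 mL total → factor 1.35/0.45 = 3
Overall dilution factor = 14.929 × 15 × 4.6316 × 4.4048 × 3 = 13705
Final = 5.00 × 10^6 CFU/mL / 13705 = 365 CFU/mL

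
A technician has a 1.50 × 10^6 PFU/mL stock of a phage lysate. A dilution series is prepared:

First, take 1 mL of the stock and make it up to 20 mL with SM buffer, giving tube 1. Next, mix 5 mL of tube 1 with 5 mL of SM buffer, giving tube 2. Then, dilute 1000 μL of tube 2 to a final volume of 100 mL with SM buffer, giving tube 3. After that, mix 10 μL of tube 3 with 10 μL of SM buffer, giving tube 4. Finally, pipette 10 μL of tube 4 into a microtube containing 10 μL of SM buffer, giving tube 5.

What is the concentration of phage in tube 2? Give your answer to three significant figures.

3.75 × 10^4 PFU/mL

Step 1: 1 mL brought to 20 mL → factor 20/1 = 20
Step 2: 5 mL + 5 mL = 10 mL total → factor 10/5 = 2
Dilution factor through tube 2 = 20 × 2 = 40
[tube 2] = 1.50 × 10^6 PFU/mL / 40 = 3.75 × 10^4 PFU/mL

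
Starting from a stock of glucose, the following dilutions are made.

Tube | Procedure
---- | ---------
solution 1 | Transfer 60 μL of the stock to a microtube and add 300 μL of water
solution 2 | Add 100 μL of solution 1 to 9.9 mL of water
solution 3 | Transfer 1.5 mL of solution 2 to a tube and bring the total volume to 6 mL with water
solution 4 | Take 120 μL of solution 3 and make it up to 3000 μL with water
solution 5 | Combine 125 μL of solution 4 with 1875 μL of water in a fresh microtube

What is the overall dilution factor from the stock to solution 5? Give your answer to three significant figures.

Step 1: 60 μL + 300 μL = 360 μL total → factor 360/60 = 6
Step 2: 100 μL + 9.9 mL = 10000 μL total → factor 10000/100 = 100
Step 3: 1.5 mL brought to 6 mL → factor 6/1.5 = 4
Step 4: 120 μL brought to 3000 μL → factor 3000/120 = 25
Step 5: 125 μL + 1875 μL = 2000 μL total → factor 2000/125 = 16
Overall dilution factor = 6 × 100 × 4 × 25 × 16 = 9.6 × 10^5

9.60 × 10^5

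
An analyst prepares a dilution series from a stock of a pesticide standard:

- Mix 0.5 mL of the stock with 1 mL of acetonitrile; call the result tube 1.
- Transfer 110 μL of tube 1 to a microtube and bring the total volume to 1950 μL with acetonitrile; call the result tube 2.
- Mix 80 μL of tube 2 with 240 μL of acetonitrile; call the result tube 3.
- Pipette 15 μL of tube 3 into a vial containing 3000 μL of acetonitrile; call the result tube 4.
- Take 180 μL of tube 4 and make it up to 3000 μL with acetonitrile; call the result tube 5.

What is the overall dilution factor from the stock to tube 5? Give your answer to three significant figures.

Step 1: 0.5 mL + 1 mL = 1.5 mL total → factor 1.5/0.5 = 3
Step 2: 110 μL brought to 1950 μL → factor 1950/110 = 17.727
Step 3: 80 μL + 240 μL = 320 μL total → factor 320/80 = 4
Step 4: 15 μL + 3000 μL = 3015 μL total → factor 3015/15 = 201
Step 5: 180 μL brought to 3000 μL → factor 3000/180 = 16.667
Overall dilution factor = 3 × 17.727 × 4 × 201 × 16.667 = 7.1264 × 10^5

7.13 × 10^5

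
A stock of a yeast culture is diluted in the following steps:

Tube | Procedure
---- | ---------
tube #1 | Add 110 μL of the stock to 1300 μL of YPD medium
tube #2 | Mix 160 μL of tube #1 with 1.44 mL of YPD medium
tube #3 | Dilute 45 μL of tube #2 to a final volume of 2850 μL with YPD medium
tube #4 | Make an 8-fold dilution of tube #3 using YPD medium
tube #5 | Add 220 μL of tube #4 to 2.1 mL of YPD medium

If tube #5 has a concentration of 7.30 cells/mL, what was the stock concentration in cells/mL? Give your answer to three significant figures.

5.00 × 10^6 cells/mL

Step 1: 110 μL + 1300 μL = 1410 μL total → factor 1410/110 = 12.818
Step 2: 160 μL + 1.44 mL = 1600 μL total → factor 1600/160 = 10
Step 3: 45 μL brought to 2850 μL → factor 2850/45 = 63.333
Step 4: 8-fold → factor 8
Step 5: 220 μL + 2.1 mL = 2320 μL total → factor 2320/220 = 10.545
Overall dilution factor = 12.818 × 10 × 63.333 × 8 × 10.545 = 6.8488 × 10^5
Stock = 7.30 cells/mL × 6.8488 × 10^5 = 5.00 × 10^6 cells/mL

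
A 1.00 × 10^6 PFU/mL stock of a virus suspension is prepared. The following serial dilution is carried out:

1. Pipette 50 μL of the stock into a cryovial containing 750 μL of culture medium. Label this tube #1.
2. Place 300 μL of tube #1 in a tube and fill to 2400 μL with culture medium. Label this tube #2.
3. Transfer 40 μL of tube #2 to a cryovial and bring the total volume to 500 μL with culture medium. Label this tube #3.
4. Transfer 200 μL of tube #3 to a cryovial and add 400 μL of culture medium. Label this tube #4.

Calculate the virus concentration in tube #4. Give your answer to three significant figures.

Step 1: 50 μL + 750 μL = 800 μL total → factor 800/50 = 16
Step 2: 300 μL brought to 2400 μL → factor 2400/300 = 8
Step 3: 40 μL brought to 500 μL → factor 500/40 = 12.5
Step 4: 200 μL + 400 μL = 600 μL total → factor 600/200 = 3
Dilution factor through tube #4 = 16 × 8 × 12.5 × 3 = 4800
[tube #4] = 1.00 × 10^6 PFU/mL / 4800 = 208 PFU/mL

208 PFU/mL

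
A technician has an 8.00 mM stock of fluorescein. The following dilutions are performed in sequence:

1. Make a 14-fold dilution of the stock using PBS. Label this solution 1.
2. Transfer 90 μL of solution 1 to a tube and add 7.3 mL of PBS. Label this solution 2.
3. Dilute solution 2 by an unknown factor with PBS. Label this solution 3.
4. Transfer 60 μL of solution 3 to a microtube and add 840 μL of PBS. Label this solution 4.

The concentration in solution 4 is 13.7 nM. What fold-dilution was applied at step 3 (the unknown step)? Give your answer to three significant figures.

Step 1: 14-fold → factor 14
Step 2: 90 μL + 7.3 mL = 7390 μL total → factor 7390/90 = 82.111
Step 3: unknown factor x
Step 4: 60 μL + 840 μL = 900 μL total → factor 900/60 = 15
Product of known-step factors = 17243
Overall factor = 8.00 mM / (13.7 nM) = 5.8394 × 10^5
x = 5.8394 × 10^5 / 17243 = 33.9

33.9-fold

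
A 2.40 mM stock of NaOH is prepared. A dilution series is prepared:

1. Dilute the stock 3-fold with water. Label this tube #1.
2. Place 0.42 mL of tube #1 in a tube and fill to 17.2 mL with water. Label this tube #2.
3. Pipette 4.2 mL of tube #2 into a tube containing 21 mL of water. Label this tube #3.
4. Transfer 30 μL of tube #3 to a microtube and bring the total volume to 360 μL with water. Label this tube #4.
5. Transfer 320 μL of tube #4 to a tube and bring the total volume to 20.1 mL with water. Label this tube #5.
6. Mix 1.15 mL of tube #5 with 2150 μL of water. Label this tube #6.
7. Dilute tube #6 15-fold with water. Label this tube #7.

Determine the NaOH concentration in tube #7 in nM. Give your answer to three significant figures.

0.100 nM

Step 1: 3-fold → factor 3
Step 2: 0.42 mL brought to 17.2 mL → factor 17.2/0.42 = 40.952
Step 3: 4.2 mL + 21 mL = 25.2 mL total → factor 25.2/4.2 = 6
Step 4: 30 μL brought to 360 μL → factor 360/30 = 12
Step 5: 320 μL brought to 20.1 mL → factor 20100/320 = 62.812
Step 6: 1.15 mL + 2150 μL = 3.3 mL total → factor 3.3/1.15 = 2.8696
Step 7: 15-fold → factor 15
Overall dilution factor = 3 × 40.952 × 6 × 12 × 62.812 × 2.8696 × 15 = 2.3916 × 10^7
Final = 2.40 mM / 2.3916 × 10^7 = 1.004 × 10^-7 mM = 0.100 nM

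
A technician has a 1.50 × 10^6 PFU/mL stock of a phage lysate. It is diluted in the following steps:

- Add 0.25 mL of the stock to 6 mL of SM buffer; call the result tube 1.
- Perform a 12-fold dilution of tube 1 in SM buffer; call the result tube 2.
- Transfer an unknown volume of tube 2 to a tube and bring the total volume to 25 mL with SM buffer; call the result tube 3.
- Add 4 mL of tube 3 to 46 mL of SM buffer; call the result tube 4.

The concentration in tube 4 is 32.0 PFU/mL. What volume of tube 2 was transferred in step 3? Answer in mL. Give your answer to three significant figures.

2.00 mL

Step 1: 0.25 mL + 6 mL = 6.25 mL total → factor 6.25/0.25 = 25
Step 2: 12-fold → factor 12
Step 3: v brought to 25 mL → factor = 25 mL/v
Step 4: 4 mL + 46 mL = 50 mL total → factor 50/4 = 12.5
Product of known-step factors = 3750
Overall factor = 1.50 × 10^6 PFU/mL / (32.0 PFU/mL) = 46875
Step-3 factor = 46875 / 3750 = 12.5
v = 25 mL / 12.5 = 2.00 mL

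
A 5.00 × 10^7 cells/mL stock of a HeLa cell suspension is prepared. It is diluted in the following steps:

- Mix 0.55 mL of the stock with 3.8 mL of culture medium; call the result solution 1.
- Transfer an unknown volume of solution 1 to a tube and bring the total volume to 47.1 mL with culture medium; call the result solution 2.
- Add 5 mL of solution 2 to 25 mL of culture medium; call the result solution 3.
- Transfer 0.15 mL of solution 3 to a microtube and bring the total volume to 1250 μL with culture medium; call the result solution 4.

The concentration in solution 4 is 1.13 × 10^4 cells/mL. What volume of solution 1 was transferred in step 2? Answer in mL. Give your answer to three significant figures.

Step 1: 0.55 mL + 3.8 mL = 4.35 mL total → factor 4.35/0.55 = 7.9091
Step 2: v brought to 47.1 mL → factor = 47.1 mL/v
Step 3: 5 mL + 25 mL = 30 mL total → factor 30/5 = 6
Step 4: 0.15 mL brought to 1250 μL → factor 1.25/0.15 = 8.3333
Product of known-step factors = 395.45
Overall factor = 5.00 × 10^7 cells/mL / (1.13 × 10^4 cells/mL) = 4424.8
Step-2 factor = 4424.8 / 395.45 = 11.189
v = 47.1 mL / 11.189 = 4.21 mL

4.21 mL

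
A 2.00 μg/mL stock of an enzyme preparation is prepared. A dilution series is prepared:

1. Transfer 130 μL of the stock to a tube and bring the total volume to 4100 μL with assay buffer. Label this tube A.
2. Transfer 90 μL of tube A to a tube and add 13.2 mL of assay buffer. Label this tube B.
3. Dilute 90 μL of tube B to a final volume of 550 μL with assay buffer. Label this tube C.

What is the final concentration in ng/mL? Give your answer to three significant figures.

Step 1: 130 μL brought to 4100 μL → factor 4100/130 = 31.538
Step 2: 90 μL + 13.2 mL = 13290 μL total → factor 13290/90 = 147.67
Step 3: 90 μL brought to 550 μL → factor 550/90 = 6.1111
Overall dilution factor = 31.538 × 147.67 × 6.1111 = 28461
Final = 2.00 μg/mL / 28461 = 7.027 × 10^-5 μg/mL = 0.0703 ng/mL

0.0703 ng/mL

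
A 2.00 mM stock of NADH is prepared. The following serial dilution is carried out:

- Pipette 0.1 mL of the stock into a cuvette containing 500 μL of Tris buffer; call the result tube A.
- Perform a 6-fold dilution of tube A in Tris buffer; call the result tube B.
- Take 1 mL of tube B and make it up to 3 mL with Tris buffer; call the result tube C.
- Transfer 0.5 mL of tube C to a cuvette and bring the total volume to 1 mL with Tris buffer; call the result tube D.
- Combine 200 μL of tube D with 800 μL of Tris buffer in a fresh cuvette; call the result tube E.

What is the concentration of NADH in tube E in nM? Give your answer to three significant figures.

Step 1: 0.1 mL + 500 μL = 0.6 mL total → factor 0.6/0.1 = 6
Step 2: 6-fold → factor 6
Step 3: 1 mL brought to 3 mL → factor 3/1 = 3
Step 4: 0.5 mL brought to 1 mL → factor 1/0.5 = 2
Step 5: 200 μL + 800 μL = 1000 μL total → factor 1000/200 = 5
Overall dilution factor = 6 × 6 × 3 × 2 × 5 = 1080
Final = 2.00 mM / 1080 = 0.001852 mM = 1.85 × 10^3 nM

1.85 × 10^3 nM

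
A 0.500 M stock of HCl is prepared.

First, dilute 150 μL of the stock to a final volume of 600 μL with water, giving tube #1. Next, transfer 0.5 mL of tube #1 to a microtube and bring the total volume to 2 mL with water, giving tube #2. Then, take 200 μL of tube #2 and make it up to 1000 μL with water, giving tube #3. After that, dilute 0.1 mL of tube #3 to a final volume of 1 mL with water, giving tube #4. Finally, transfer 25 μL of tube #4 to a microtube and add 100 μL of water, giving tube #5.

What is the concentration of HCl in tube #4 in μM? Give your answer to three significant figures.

Step 1: 150 μL brought to 600 μL → factor 600/150 = 4
Step 2: 0.5 mL brought to 2 mL → factor 2/0.5 = 4
Step 3: 200 μL brought to 1000 μL → factor 1000/200 = 5
Step 4: 0.1 mL brought to 1 mL → factor 1/0.1 = 10
Dilution factor through tube #4 = 4 × 4 × 5 × 10 = 800
[tube #4] = 0.500 M / 800 = 0.0006250 M = 625 μM

625 μM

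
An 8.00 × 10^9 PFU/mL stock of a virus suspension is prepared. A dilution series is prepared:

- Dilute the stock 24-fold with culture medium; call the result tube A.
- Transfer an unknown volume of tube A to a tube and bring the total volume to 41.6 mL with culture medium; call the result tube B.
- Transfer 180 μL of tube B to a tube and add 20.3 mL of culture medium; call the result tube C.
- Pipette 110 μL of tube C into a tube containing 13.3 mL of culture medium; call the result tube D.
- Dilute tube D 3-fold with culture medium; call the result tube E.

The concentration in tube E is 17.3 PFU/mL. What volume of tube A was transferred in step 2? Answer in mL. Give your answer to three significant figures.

Step 1: 24-fold → factor 24
Step 2: v brought to 41.6 mL → factor = 41.6 mL/v
Step 3: 180 μL + 20.3 mL = 20480 μL total → factor 20480/180 = 113.78
Step 4: 110 μL + 13.3 mL = 13410 μL total → factor 13410/110 = 121.91
Step 5: 3-fold → factor 3
Product of known-step factors = 9.9868 × 10^5
Overall factor = 8.00 × 10^9 PFU/mL / (17.3 PFU/mL) = 4.6243 × 10^8
Step-2 factor = 4.6243 × 10^8 / 9.9868 × 10^5 = 463.04
v = 41.6 mL / 463.04 = 0.0898 mL

0.0898 mL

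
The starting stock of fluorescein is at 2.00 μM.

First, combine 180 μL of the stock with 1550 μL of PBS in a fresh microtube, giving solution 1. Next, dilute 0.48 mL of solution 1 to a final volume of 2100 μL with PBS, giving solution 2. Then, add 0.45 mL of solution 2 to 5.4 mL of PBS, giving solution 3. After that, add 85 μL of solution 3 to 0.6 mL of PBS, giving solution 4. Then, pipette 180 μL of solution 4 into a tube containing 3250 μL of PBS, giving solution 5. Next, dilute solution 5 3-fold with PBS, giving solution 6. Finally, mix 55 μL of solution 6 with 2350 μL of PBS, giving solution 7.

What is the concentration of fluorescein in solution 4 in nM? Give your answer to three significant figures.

Step 1: 180 μL + 1550 μL = 1730 μL total → factor 1730/180 = 9.6111
Step 2: 0.48 mL brought to 2100 μL → factor 2.1/0.48 = 4.375
Step 3: 0.45 mL + 5.4 mL = 5.85 mL total → factor 5.85/0.45 = 13
Step 4: 85 μL + 0.6 mL = 685 μL total → factor 685/85 = 8.0588
Dilution factor through solution 4 = 9.6111 × 4.375 × 13 × 8.0588 = 4405.2
[solution 4] = 2.00 μM / 4405.2 = 0.0004540 μM = 0.454 nM

0.454 nM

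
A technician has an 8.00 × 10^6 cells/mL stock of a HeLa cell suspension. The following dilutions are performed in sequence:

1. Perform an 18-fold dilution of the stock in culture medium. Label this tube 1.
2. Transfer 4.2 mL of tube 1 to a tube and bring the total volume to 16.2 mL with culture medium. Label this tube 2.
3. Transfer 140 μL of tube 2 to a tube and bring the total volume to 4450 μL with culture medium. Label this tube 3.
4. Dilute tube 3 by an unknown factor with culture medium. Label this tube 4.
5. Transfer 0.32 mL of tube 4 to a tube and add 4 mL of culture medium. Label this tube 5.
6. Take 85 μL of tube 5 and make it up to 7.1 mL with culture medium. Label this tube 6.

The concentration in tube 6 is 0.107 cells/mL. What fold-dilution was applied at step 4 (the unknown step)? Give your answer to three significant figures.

Step 1: 18-fold → factor 18
Step 2: 4.2 mL brought to 16.2 mL → factor 16.2/4.2 = 3.8571
Step 3: 140 μL brought to 4450 μL → factor 4450/140 = 31.786
Step 4: unknown factor x
Step 5: 0.32 mL + 4 mL = 4.32 mL total → factor 4.32/0.32 = 13.5
Step 6: 85 μL brought to 7.1 mL → factor 7100/85 = 83.529
Product of known-step factors = 2.4885 × 10^6
Overall factor = 8.00 × 10^6 cells/mL / (0.107 cells/mL) = 7.4766 × 10^7
x = 7.4766 × 10^7 / 2.4885 × 10^6 = 30.0

30.0-fold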